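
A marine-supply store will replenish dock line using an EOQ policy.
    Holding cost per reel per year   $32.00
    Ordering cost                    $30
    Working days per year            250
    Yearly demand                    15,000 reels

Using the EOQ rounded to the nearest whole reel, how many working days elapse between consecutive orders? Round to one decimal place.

2.8 days

EOQ = √(2DS/H) = √(2 × 15,000 × 30 / 32)
    = √(28,125.00) ≈ 167.71 → Q = 168 reels
Days between orders = 250 / (D/Q) = 250 / 89.286 ≈ 2.800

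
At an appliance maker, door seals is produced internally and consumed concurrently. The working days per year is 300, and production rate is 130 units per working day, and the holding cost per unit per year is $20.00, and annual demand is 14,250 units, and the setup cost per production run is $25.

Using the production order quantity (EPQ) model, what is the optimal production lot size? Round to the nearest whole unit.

d = 14,250/300 = 47.5000 units/day;  effective holding cost H(1 − d/p) = 20·(1 − 47.5000/130) = 12.69231
Q* = √(2DS / H_eff) = √(2·14,250·25 / 12.69231) ≈ 236.93

237 units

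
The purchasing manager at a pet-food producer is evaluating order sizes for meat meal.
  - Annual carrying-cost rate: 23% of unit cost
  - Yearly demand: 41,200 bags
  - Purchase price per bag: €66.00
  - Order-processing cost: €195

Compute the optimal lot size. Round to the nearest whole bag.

1,029 bags

H = i·C = 0.23 × €66 = €15.1800 per bag-year
Optimal lot size Q* = (2 × 41,200 × €195 / €15.18)^½ ≈ 1,028.83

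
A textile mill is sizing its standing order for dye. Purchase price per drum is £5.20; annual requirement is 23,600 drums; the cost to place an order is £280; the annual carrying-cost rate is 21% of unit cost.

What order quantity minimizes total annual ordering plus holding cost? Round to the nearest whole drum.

3,479 drums

H = i·C = 0.21 × £5.2 = £1.0920 per drum-year
Q* = √(2·D·S / H) = √(2·23,600·280 / 1.092) = √12,102,564.1 ≈ 3,478.87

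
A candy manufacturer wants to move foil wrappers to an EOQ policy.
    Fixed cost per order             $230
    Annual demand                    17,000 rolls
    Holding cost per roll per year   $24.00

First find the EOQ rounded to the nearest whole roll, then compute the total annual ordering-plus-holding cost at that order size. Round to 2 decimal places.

$13,699.64

EOQ = √(2DS/H) = √(2 × 17,000 × 230 / 24)
    = √(325,833.33) ≈ 570.82 → Q = 571 rolls
Orders/yr = 17,000/571 = 29.772; ordering cost = 29.772 × $230 = $6,847.64
Average inventory = 571/2 = 285.5; holding cost = 285.5 × $24 = $6,852.00
Total = $6,847.64 + $6,852.00 = $13,699.64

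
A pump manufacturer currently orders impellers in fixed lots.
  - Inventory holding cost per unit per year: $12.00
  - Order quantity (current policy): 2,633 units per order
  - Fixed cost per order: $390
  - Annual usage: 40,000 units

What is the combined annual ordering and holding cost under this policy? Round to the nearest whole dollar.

Ordering: D/Q × S = 40,000/2,633 × $390 = $5,924.80
Holding:  Q/2 × H = 2,633/2 × $12 = $15,798.00
Total = $5,924.80 + $15,798.00 = $21,722.80

$21,723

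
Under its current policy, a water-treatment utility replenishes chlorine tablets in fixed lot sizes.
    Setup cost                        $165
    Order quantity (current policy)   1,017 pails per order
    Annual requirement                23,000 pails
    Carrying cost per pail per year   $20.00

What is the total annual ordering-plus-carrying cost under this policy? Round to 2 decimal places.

Ordering: D/Q × S = 23,000/1,017 × $165 = $3,731.56
Holding:  Q/2 × H = 1,017/2 × $20 = $10,170.00
Total = $3,731.56 + $10,170.00 = $13,901.56

$13,901.56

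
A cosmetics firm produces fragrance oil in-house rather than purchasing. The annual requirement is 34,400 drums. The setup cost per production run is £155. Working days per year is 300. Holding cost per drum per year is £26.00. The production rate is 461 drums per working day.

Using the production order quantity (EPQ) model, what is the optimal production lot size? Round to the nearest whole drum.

d = 34,400/300 = 114.6667 drums/day;  effective holding cost H(1 − d/p) = 26·(1 − 114.6667/461) = 19.53290
Q* = √(2DS / H_eff) = √(2·34,400·155 / 19.53290) ≈ 738.88

739 drums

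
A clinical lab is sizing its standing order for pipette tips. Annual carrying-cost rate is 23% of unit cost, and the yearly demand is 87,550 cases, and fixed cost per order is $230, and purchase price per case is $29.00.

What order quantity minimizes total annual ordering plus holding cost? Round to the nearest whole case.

2,457 cases

Holding cost per case per year: H = 23% × $29 = $6.6700
Q* = √(2·D·S / H) = √(2·87,550·230 / 6.67) = √6,037,931.0 ≈ 2,457.22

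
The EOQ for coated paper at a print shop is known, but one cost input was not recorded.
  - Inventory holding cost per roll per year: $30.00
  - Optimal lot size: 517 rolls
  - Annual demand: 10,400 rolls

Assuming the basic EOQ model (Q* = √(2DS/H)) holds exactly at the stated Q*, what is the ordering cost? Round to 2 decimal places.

Since Q* = (2DS/H)^½, squaring gives Q*²·H = 2DS.
S = Q²H / (2D) = 517² × 30 / (2 × 10,400) = 385.5130

$385.51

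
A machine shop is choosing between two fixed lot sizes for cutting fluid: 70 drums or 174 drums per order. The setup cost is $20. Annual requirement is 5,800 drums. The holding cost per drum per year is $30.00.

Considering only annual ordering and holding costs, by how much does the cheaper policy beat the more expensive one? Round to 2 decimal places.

TC(Q) = (D/Q)S + (Q/2)H
TC(70) = (5,800/70)×20 + (70/2)×30 = $2,707.14
TC(174) = (5,800/174)×20 + (174/2)×30 = $3,276.67
|ΔTC| = |$2,707.14 − $3,276.67| = $569.52

$569.52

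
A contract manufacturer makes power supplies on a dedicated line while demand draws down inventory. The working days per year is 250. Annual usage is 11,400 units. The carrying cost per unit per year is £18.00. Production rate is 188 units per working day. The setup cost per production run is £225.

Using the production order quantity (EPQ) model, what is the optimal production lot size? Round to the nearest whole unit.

613 units

Daily demand d = 11,400/250 = 45.600; p = 188; 1 − d/p = 0.75745
EPQ = √(2DS / (H(1 − d/p)))
    = √(2 × 11,400 × 225 / (18 × 0.75745)) ≈ 613.40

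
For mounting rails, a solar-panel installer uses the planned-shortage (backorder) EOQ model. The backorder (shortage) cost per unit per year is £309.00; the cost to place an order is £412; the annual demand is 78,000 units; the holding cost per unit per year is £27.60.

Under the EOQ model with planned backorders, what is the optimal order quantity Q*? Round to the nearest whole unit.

1,593 units

Q* = √(2DS/H) · √((H + b)/b)
   = √(2 × 78,000 × 412 / 27.6) · √((27.6 + 309) / 309)
   = 1,526.006 × 1.0437 ≈ 1,592.70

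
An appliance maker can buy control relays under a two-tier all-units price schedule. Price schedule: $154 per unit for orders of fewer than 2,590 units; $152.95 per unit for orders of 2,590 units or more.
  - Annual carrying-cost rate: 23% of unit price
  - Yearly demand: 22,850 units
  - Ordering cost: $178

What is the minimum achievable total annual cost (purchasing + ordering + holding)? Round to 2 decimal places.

$3,535,874.32

H₁ = 23%×$154 = $35.4200;  H₂ = 23%×$152.95 = $35.1785
EOQ₁ = √(2×22,850×178/35.4200) = 479.23  (< 2,590, feasible at tier 1)
EOQ₂ = √(2×22,850×178/35.1785) = 480.87  (< 2,590 → use Q = 2,590 at tier-2 price)
TC(tier 1 (EOQ₁), Q≈479.2) = $3,535,874.32
TC(tier 2, Q≈2,590.0) = $3,542,034.04
Minimum at tier 1 (EOQ₁): $3,535,874.32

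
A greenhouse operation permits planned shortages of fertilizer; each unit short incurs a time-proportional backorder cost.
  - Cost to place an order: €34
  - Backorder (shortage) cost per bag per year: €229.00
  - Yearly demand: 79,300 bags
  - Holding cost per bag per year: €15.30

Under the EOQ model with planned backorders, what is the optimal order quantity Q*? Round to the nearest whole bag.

613 bags

Basic EOQ = √(2·79,300·34/15.3) = 593.670
Backorder adjustment √((H+b)/b) = √((15.3+229)/229) = 1.0329
Q* = 593.670 × 1.0329 ≈ 613.18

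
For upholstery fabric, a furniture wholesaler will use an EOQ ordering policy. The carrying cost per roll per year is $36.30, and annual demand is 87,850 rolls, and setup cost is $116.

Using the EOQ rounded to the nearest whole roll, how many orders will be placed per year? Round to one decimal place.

Q* = √(2·D·S / H) = √(2·87,850·116 / 36.3) = √561,465.6 ≈ 749.31 → Q = 749
Orders per year = D/Q = 87,850 / 749 = 117.290

117.3 orders per year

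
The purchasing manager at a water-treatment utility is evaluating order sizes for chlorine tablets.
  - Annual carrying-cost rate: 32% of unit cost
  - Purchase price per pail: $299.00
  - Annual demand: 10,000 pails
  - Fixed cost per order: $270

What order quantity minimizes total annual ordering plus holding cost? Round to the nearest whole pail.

238 pails

H = i·C = 0.32 × $299 = $95.6800 per pail-year
EOQ = √(2DS/H) = √(2 × 10,000 × 270 / 95.68)
    = √(56,438.13) ≈ 237.57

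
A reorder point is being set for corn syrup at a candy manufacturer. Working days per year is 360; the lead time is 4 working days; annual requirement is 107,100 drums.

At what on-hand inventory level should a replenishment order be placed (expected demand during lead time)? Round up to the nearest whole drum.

Daily demand d = 107,100 / 360 = 297.500 drums/day
Demand during lead time = 297.500 × 4 = 1,190.00
Reorder point = 1,190.00 → round up

1,190 drums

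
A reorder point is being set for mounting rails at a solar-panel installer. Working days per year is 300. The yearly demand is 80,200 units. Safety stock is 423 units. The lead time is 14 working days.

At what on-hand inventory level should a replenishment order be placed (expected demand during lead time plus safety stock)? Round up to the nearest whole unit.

Daily demand d = 80,200 / 300 = 267.333 units/day
Demand during lead time = 267.333 × 14 = 3,742.67
Reorder point = 3,742.67 + 423 = 4,165.67 → round up

4,166 units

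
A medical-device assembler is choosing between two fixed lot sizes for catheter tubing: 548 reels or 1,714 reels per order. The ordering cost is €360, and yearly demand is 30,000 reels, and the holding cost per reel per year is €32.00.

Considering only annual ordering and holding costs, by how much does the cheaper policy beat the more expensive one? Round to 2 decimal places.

€5,249.02

Annual cost at Q: ordering D·S/Q plus holding Q·H/2.
TC(548) = (30,000/548)×360 + (548/2)×32 = €28,476.03
TC(1,714) = (30,000/1,714)×360 + (1,714/2)×32 = €33,725.05
Lots of 548 are cheaper by €5,249.02.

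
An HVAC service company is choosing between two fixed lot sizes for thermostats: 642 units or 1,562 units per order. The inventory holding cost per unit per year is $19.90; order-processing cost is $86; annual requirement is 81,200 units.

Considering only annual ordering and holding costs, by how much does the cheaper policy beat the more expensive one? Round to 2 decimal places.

Annual cost at Q: ordering D·S/Q plus holding Q·H/2.
TC(642) = (81,200/642)×86 + (642/2)×19.9 = $17,265.16
TC(1,562) = (81,200/1,562)×86 + (1,562/2)×19.9 = $20,012.58
Lots of 642 are cheaper by $2,747.42.

$2,747.42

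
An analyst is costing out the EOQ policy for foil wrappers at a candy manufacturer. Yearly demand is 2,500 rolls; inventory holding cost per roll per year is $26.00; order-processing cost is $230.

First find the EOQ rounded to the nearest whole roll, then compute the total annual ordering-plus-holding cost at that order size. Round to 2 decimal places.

$5,468.10

2DS/H = 2·2,500·230/26 = 44,230.77
EOQ = √44,230.77 ≈ 210.31 → Q = 210 rolls
Annual ordering cost = (D/Q)·S = (2,500/210) × 230 = $2,738.10
Annual holding cost  = (Q/2)·H = (210/2) × 26 = $2,730.00
Total = $2,738.10 + $2,730.00 = $5,468.10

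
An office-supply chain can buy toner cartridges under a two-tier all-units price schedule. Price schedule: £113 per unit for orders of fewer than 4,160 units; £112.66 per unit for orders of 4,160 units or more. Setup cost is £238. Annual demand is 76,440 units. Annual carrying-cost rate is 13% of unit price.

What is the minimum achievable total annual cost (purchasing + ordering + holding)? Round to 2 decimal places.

£8,646,566.91

H₁ = 13%×£113 = £14.6900;  H₂ = 13%×£112.66 = £14.6458
EOQ₁ = √(2×76,440×238/14.6900) = 1,573.81  (< 4,160, feasible at tier 1)
EOQ₂ = √(2×76,440×238/14.6458) = 1,576.19  (< 4,160 → use Q = 4,160 at tier-2 price)
TC(tier 1 (EOQ₁), Q≈1,573.8) = £8,660,839.30
TC(tier 2, Q≈4,160.0) = £8,646,566.91
Minimum at tier 2: £8,646,566.91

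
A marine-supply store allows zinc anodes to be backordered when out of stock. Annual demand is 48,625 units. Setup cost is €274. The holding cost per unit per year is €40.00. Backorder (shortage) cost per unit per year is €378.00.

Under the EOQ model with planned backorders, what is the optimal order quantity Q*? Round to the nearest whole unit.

Q* = √(2DS/H) · √((H + b)/b)
   = √(2 × 48,625 × 274 / 40) · √((40 + 378) / 378)
   = 816.188 × 1.0516 ≈ 858.29

858 units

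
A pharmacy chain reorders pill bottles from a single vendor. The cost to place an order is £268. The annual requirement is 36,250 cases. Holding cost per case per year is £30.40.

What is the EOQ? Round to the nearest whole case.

799 cases

Optimal lot size Q* = (2 × 36,250 × £268 / £30.4)^½ ≈ 799.47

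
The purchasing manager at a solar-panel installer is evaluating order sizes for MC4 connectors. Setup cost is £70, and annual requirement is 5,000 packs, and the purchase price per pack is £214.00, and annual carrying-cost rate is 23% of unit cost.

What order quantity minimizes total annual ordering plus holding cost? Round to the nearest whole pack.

Holding cost per pack per year: H = 23% × £214 = £49.2200
Optimal lot size Q* = (2 × 5,000 × £70 / £49.22)^½ ≈ 119.26

119 packs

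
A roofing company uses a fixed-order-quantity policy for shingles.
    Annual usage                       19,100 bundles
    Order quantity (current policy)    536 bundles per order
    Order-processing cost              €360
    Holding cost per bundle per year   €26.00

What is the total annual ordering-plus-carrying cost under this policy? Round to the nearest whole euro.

€19,796

Ordering: D/Q × S = 19,100/536 × €360 = €12,828.36
Holding:  Q/2 × H = 536/2 × €26 = €6,968.00
Total = €12,828.36 + €6,968.00 = €19,796.36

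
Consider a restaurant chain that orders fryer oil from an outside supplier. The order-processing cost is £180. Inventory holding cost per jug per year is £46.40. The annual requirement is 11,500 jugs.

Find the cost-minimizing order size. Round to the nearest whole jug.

2DS/H = 2·11,500·180/46.4 = 89,224.14
EOQ = √89,224.14 ≈ 298.70

299 jugs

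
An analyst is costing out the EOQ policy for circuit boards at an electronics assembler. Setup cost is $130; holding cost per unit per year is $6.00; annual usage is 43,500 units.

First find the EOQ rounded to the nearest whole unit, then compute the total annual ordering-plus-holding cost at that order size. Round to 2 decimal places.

$8,237.72

Q* = √(2·D·S / H) = √(2·43,500·130 / 6) = √1,885,000.0 ≈ 1,372.95 → Q = 1,373 units
Orders/yr = 43,500/1,373 = 31.682; ordering cost = 31.682 × $130 = $4,118.72
Average inventory = 1,373/2 = 686.5; holding cost = 686.5 × $6 = $4,119.00
Total = $4,118.72 + $4,119.00 = $8,237.72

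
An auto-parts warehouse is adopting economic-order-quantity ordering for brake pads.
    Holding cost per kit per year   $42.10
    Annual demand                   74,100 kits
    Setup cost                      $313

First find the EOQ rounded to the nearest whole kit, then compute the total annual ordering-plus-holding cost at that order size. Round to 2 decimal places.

Q* = √(2·D·S / H) = √(2·74,100·313 / 42.1) = √1,101,819.5 ≈ 1,049.68 → Q = 1,050 kits
Annual ordering cost = (D/Q)·S = (74,100/1,050) × 313 = $22,088.86
Annual holding cost  = (Q/2)·H = (1,050/2) × 42.1 = $22,102.50
Total = $22,088.86 + $22,102.50 = $44,191.36

$44,191.36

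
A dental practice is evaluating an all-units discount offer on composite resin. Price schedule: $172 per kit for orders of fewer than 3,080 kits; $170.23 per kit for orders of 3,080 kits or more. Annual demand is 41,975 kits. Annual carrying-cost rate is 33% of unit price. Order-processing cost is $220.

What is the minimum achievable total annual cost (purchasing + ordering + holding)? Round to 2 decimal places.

$7,234,913.35

H₁ = 33%×$172 = $56.7600;  H₂ = 33%×$170.23 = $56.1759
EOQ₁ = √(2×41,975×220/56.7600) = 570.43  (< 3,080, feasible at tier 1)
EOQ₂ = √(2×41,975×220/56.1759) = 573.39  (< 3,080 → use Q = 3,080 at tier-2 price)
TC(tier 1 (EOQ₁), Q≈570.4) = $7,252,077.47
TC(tier 2, Q≈3,080.0) = $7,234,913.35
Minimum at tier 2: $7,234,913.35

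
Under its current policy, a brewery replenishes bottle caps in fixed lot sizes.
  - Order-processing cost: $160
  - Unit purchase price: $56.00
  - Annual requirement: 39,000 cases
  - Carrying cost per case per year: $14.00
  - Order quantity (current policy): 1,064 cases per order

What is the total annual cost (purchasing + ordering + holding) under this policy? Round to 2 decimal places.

Orders/yr = 39,000/1,064 = 36.654; ordering cost = 36.654 × $160 = $5,864.66
Average inventory = 1,064/2 = 532; holding cost = 532 × $14 = $7,448.00
Purchase cost = D·C = 39,000 × 56 = $2,184,000.00
Total = $5,864.66 + $7,448.00 + $2,184,000.00 = $2,197,312.66

$2,197,312.66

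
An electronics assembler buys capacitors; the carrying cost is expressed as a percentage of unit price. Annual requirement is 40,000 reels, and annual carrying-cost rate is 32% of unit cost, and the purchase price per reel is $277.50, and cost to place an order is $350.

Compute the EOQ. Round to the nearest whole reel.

562 reels

H = i·C = 0.32 × $277.5 = $88.8000 per reel-year
Q* = √(2·D·S / H) = √(2·40,000·350 / 88.8) = √315,315.3 ≈ 561.53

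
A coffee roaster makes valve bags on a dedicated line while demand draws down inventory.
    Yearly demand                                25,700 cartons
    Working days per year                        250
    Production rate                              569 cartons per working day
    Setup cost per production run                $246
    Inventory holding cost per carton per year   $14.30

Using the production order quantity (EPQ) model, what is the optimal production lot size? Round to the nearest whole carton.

1,039 cartons

Daily demand d = 25,700/250 = 102.800; p = 569; 1 − d/p = 0.81933
EPQ = √(2DS / (H(1 − d/p)))
    = √(2 × 25,700 × 246 / (14.3 × 0.81933)) ≈ 1,038.85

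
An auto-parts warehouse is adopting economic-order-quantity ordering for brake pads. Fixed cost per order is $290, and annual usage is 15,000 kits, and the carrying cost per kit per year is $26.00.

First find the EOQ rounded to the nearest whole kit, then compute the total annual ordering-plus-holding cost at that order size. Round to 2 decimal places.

Optimal lot size Q* = (2 × 15,000 × $290 / $26)^½ ≈ 578.46 → Q = 578 kits
Annual ordering cost = (D/Q)·S = (15,000/578) × 290 = $7,525.95
Annual holding cost  = (Q/2)·H = (578/2) × 26 = $7,514.00
Total = $7,525.95 + $7,514.00 = $15,039.95

$15,039.95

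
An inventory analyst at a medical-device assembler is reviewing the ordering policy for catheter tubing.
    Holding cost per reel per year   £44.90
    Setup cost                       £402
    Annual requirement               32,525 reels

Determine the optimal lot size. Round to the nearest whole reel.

Optimal lot size Q* = (2 × 32,525 × £402 / £44.9)^½ ≈ 763.16

763 reels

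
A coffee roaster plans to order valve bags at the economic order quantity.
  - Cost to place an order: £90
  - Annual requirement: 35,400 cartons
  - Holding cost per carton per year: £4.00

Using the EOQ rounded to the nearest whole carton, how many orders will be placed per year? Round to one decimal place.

28.1 orders per year

2DS/H = 2·35,400·90/4 = 1,593,000.00
EOQ = √1,593,000.00 ≈ 1,262.14 → Q = 1,262
N = D/Q = 35,400/1,262 ≈ 28.051 orders/yr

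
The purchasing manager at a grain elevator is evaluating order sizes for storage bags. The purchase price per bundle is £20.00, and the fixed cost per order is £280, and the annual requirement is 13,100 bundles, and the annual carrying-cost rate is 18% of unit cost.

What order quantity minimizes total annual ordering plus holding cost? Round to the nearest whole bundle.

1,428 bundles

Carrying cost H = £20 × 18% = £3.6000/bundle/yr
Optimal lot size Q* = (2 × 13,100 × £280 / £3.6)^½ ≈ 1,427.51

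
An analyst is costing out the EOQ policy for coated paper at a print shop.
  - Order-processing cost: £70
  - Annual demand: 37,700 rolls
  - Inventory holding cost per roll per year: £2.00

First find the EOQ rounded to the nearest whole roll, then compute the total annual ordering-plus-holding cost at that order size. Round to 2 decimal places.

£3,249.00

Optimal lot size Q* = (2 × 37,700 × £70 / £2)^½ ≈ 1,624.50 → Q = 1,624 rolls
Annual ordering cost = (D/Q)·S = (37,700/1,624) × 70 = £1,625.00
Annual holding cost  = (Q/2)·H = (1,624/2) × 2 = £1,624.00
Total = £1,625.00 + £1,624.00 = £3,249.00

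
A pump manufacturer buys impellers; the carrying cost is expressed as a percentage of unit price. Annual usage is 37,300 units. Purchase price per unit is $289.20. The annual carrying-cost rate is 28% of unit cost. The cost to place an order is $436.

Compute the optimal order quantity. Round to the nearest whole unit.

634 units

H = i·C = 0.28 × $289.2 = $80.9760 per unit-year
Optimal lot size Q* = (2 × 37,300 × $436 / $80.976)^½ ≈ 633.77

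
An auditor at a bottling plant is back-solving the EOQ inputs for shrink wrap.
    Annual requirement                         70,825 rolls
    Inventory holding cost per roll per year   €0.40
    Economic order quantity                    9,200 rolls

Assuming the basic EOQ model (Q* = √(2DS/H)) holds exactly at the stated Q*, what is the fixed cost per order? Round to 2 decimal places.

EOQ relation: Q² = 2DS/H, so rearrange for the unknown.
S = Q²H / (2D) = 9,200² × 0.4 / (2 × 70,825) = 239.0116

€239.01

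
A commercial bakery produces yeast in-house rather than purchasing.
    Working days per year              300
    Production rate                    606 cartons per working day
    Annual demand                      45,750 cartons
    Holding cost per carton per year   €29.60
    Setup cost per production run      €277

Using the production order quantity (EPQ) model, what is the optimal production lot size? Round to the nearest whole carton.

d = 45,750/300 = 152.5000 cartons/day;  effective holding cost H(1 − d/p) = 29.6·(1 − 152.5000/606) = 22.15116
Q* = √(2DS / H_eff) = √(2·45,750·277 / 22.15116) ≈ 1,069.68

1,070 cartons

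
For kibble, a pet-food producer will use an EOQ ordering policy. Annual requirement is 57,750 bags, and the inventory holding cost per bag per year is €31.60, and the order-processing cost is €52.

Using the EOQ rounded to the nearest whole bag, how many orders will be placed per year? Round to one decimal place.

132.5 orders per year

Optimal lot size Q* = (2 × 57,750 × €52 / €31.6)^½ ≈ 435.96 → Q = 436
Orders per year = D/Q = 57,750 / 436 = 132.454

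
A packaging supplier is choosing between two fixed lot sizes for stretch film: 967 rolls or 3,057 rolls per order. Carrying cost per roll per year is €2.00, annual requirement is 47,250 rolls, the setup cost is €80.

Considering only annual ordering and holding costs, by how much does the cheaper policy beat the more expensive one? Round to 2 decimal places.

€582.49

TC(Q) = (D/Q)S + (Q/2)H
TC(967) = (47,250/967)×80 + (967/2)×2 = €4,876.00
TC(3,057) = (47,250/3,057)×80 + (3,057/2)×2 = €4,293.51
|ΔTC| = |€4,876.00 − €4,293.51| = €582.49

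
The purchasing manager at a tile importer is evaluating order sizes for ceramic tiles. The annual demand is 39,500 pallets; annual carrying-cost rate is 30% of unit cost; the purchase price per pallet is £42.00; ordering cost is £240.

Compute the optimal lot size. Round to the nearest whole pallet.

1,227 pallets

Carrying cost H = £42 × 30% = £12.6000/pallet/yr
Q* = √(2·D·S / H) = √(2·39,500·240 / 12.6) = √1,504,761.9 ≈ 1,226.69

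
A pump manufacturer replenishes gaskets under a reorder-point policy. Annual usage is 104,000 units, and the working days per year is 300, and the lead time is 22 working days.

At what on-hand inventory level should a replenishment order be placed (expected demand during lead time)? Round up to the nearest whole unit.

Daily demand d = 104,000 / 300 = 346.667 units/day
Demand during lead time = 346.667 × 22 = 7,626.67
Reorder point = 7,626.67 → round up

7,627 units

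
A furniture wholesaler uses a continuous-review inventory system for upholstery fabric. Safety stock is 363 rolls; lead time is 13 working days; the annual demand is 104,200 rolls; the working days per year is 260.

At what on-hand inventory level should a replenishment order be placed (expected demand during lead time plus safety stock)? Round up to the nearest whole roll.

Daily demand d = 104,200 / 260 = 400.769 rolls/day
Demand during lead time = 400.769 × 13 = 5,210.00
Reorder point = 5,210.00 + 363 = 5,573.00 → round up

5,573 rolls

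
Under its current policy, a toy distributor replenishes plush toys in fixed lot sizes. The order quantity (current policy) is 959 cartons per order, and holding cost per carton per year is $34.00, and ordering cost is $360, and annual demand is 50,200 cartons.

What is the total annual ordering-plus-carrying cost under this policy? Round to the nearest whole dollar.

Orders/yr = 50,200/959 = 52.346; ordering cost = 52.346 × $360 = $18,844.63
Average inventory = 959/2 = 479.5; holding cost = 479.5 × $34 = $16,303.00
Total = $18,844.63 + $16,303.00 = $35,147.63

$35,148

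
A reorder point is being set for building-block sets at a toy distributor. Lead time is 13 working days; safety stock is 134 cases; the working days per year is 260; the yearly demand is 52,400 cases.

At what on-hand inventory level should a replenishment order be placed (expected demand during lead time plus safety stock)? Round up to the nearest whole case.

Daily demand d = 52,400 / 260 = 201.538 cases/day
Demand during lead time = 201.538 × 13 = 2,620.00
Reorder point = 2,620.00 + 134 = 2,754.00 → round up

2,754 cases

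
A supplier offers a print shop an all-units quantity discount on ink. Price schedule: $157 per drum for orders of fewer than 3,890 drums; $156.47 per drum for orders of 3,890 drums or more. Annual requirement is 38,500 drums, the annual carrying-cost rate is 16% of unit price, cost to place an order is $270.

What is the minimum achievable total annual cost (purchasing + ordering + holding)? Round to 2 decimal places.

$6,067,352.68

H₁ = 16%×$157 = $25.1200;  H₂ = 16%×$156.47 = $25.0352
EOQ₁ = √(2×38,500×270/25.1200) = 909.74  (< 3,890, feasible at tier 1)
EOQ₂ = √(2×38,500×270/25.0352) = 911.28  (< 3,890 → use Q = 3,890 at tier-2 price)
TC(tier 1 (EOQ₁), Q≈909.7) = $6,067,352.68
TC(tier 2, Q≈3,890.0) = $6,075,460.70
Minimum at tier 1 (EOQ₁): $6,067,352.68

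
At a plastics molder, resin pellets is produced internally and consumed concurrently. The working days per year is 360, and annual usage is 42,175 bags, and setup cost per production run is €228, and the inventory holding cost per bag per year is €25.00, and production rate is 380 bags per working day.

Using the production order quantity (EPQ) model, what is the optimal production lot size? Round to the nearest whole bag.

1,055 bags

Daily demand d = 42,175/360 = 117.153; p = 380; 1 − d/p = 0.69170
EPQ = √(2DS / (H(1 − d/p)))
    = √(2 × 42,175 × 228 / (25 × 0.69170)) ≈ 1,054.58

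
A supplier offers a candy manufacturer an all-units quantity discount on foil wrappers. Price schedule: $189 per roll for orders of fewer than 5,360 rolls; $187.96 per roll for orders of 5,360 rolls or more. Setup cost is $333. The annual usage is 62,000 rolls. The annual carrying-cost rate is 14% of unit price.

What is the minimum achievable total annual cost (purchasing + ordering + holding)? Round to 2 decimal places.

$11,727,894.46

H₁ = 14%×$189 = $26.4600;  H₂ = 14%×$187.96 = $26.3144
EOQ₁ = √(2×62,000×333/26.4600) = 1,249.22  (< 5,360, feasible at tier 1)
EOQ₂ = √(2×62,000×333/26.3144) = 1,252.67  (< 5,360 → use Q = 5,360 at tier-2 price)
TC(tier 1 (EOQ₁), Q≈1,249.2) = $11,751,054.29
TC(tier 2, Q≈5,360.0) = $11,727,894.46
Minimum at tier 2: $11,727,894.46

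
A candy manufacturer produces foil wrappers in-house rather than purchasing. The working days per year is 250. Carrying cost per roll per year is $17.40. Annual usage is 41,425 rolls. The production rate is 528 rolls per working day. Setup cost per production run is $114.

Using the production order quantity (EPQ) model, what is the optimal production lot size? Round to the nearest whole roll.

Daily demand d = 41,425/250 = 165.700; p = 528; 1 − d/p = 0.68617
EPQ = √(2DS / (H(1 − d/p)))
    = √(2 × 41,425 × 114 / (17.4 × 0.68617)) ≈ 889.42

889 rolls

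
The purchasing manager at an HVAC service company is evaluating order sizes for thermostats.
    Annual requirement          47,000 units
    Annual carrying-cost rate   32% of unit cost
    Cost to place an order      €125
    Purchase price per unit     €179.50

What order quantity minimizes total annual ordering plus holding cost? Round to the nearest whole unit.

452 units

Holding cost per unit per year: H = 32% × €179.5 = €57.4400
Q* = √(2·D·S / H) = √(2·47,000·125 / 57.44) = √204,561.3 ≈ 452.28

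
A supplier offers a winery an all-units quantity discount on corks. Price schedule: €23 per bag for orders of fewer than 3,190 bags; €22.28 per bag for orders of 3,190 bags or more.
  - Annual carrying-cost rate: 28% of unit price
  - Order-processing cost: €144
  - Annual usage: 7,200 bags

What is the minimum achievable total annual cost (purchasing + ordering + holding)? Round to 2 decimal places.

€169,254.31

H₁ = 28%×€23 = €6.4400;  H₂ = 28%×€22.28 = €6.2384
EOQ₁ = √(2×7,200×144/6.4400) = 567.44  (< 3,190, feasible at tier 1)
EOQ₂ = √(2×7,200×144/6.2384) = 576.54  (< 3,190 → use Q = 3,190 at tier-2 price)
TC(tier 1 (EOQ₁), Q≈567.4) = €169,254.31
TC(tier 2, Q≈3,190.0) = €170,691.26
Minimum at tier 1 (EOQ₁): €169,254.31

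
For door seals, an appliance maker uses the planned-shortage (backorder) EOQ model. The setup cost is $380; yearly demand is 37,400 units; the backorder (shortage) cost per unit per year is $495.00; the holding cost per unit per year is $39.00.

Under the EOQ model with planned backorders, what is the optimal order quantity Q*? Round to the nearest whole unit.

887 units

Basic EOQ = √(2·37,400·380/39) = 853.710
Backorder adjustment √((H+b)/b) = √((39+495)/495) = 1.0386
Q* = 853.710 × 1.0386 ≈ 886.70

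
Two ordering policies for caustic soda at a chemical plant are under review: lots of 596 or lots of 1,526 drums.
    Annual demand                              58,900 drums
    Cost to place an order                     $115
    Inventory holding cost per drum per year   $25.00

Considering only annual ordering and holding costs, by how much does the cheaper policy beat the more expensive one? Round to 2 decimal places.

$4,698.80

TC(Q) = (D/Q)S + (Q/2)H
TC(596) = (58,900/596)×115 + (596/2)×25 = $18,814.93
TC(1,526) = (58,900/1,526)×115 + (1,526/2)×25 = $23,513.73
Lots of 596 are cheaper by $4,698.80.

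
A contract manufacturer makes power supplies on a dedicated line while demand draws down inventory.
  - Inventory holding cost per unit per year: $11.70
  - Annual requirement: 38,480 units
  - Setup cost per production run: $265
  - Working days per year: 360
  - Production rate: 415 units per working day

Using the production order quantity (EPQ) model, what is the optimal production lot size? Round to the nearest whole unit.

Daily demand d = 38,480/360 = 106.889; p = 415; 1 − d/p = 0.74244
EPQ = √(2DS / (H(1 − d/p)))
    = √(2 × 38,480 × 265 / (11.7 × 0.74244)) ≈ 1,532.26

1,532 units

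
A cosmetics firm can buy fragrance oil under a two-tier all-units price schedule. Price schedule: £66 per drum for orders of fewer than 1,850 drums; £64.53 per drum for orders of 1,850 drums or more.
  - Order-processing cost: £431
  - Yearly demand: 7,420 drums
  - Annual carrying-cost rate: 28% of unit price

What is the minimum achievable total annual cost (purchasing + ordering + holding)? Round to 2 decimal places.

H₁ = 28%×£66 = £18.4800;  H₂ = 28%×£64.53 = £18.0684
EOQ₁ = √(2×7,420×431/18.4800) = 588.31  (< 1,850, feasible at tier 1)
EOQ₂ = √(2×7,420×431/18.0684) = 594.97  (< 1,850 → use Q = 1,850 at tier-2 price)
TC(tier 1 (EOQ₁), Q≈588.3) = £500,591.93
TC(tier 2, Q≈1,850.0) = £497,254.53
Minimum at tier 2: £497,254.53

£497,254.53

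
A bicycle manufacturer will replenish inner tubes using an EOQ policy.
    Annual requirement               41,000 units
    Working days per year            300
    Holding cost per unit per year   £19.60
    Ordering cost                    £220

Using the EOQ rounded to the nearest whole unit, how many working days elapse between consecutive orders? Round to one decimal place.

7.0 days

EOQ = √(2DS/H) = √(2 × 41,000 × 220 / 19.6)
    = √(920,408.16) ≈ 959.38 → Q = 959 units
T = Q/D × 300 days = 959/41,000 × 300 = 7.017 days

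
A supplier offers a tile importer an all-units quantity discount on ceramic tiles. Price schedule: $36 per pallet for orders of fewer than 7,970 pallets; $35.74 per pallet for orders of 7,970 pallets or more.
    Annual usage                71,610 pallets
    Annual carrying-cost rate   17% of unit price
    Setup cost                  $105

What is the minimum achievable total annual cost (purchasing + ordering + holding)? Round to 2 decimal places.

H₁ = 17%×$36 = $6.1200;  H₂ = 17%×$35.74 = $6.0758
EOQ₁ = √(2×71,610×105/6.1200) = 1,567.55  (< 7,970, feasible at tier 1)
EOQ₂ = √(2×71,610×105/6.0758) = 1,573.24  (< 7,970 → use Q = 7,970 at tier-2 price)
TC(tier 1 (EOQ₁), Q≈1,567.5) = $2,587,553.39
TC(tier 2, Q≈7,970.0) = $2,584,496.88
Minimum at tier 2: $2,584,496.88

$2,584,496.88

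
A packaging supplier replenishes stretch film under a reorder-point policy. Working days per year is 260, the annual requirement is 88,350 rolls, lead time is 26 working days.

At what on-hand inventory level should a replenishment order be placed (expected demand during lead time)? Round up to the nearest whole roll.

8,835 rolls

Daily demand d = 88,350 / 260 = 339.808 rolls/day
Demand during lead time = 339.808 × 26 = 8,835.00
Reorder point = 8,835.00 → round up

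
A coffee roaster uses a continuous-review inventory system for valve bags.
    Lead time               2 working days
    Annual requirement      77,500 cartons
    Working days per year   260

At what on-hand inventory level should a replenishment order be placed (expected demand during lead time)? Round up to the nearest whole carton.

Daily demand d = 77,500 / 260 = 298.077 cartons/day
Demand during lead time = 298.077 × 2 = 596.15
Reorder point = 596.15 → round up

597 cartons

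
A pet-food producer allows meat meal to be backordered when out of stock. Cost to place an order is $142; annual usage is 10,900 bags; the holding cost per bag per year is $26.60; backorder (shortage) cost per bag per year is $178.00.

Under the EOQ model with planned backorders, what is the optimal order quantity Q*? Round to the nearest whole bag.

366 bags

Basic EOQ = √(2·10,900·142/26.6) = 341.139
Backorder adjustment √((H+b)/b) = √((26.6+178)/178) = 1.0721
Q* = 341.139 × 1.0721 ≈ 365.74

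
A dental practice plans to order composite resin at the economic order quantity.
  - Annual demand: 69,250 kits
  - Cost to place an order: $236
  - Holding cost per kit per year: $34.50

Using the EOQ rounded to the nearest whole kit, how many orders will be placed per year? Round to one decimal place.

71.2 orders per year

EOQ = √(2DS/H) = √(2 × 69,250 × 236 / 34.5)
    = √(947,420.29) ≈ 973.36 → Q = 973
N = D/Q = 69,250/973 ≈ 71.172 orders/yr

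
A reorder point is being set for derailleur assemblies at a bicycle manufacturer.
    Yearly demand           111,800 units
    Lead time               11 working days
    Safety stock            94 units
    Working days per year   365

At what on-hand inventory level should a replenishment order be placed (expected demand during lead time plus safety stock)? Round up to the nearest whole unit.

Daily demand d = 111,800 / 365 = 306.301 units/day
Demand during lead time = 306.301 × 11 = 3,369.32
Reorder point = 3,369.32 + 94 = 3,463.32 → round up

3,464 units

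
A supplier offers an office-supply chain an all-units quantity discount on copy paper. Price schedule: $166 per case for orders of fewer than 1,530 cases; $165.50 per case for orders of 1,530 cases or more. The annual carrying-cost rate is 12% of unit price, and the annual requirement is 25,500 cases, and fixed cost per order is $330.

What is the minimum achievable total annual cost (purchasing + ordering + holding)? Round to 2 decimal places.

H₁ = 12%×$166 = $19.9200;  H₂ = 12%×$165.50 = $19.8600
EOQ₁ = √(2×25,500×330/19.9200) = 919.17  (< 1,530, feasible at tier 1)
EOQ₂ = √(2×25,500×330/19.8600) = 920.56  (< 1,530 → use Q = 1,530 at tier-2 price)
TC(tier 1 (EOQ₁), Q≈919.2) = $4,251,309.93
TC(tier 2, Q≈1,530.0) = $4,240,942.90
Minimum at tier 2: $4,240,942.90

$4,240,942.90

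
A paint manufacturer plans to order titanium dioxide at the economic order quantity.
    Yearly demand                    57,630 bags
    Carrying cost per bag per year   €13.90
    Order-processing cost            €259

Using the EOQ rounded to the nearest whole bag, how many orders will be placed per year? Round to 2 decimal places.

EOQ = √(2DS/H) = √(2 × 57,630 × 259 / 13.9)
    = √(2,147,650.36) ≈ 1,465.49 → Q = 1,465
N = D/Q = 57,630/1,465 ≈ 39.338 orders/yr

39.34 orders per year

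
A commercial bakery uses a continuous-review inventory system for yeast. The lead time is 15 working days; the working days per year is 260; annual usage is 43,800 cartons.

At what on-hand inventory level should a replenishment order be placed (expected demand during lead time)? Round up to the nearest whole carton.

Daily demand d = 43,800 / 260 = 168.462 cartons/day
Demand during lead time = 168.462 × 15 = 2,526.92
Reorder point = 2,526.92 → round up

2,527 cartons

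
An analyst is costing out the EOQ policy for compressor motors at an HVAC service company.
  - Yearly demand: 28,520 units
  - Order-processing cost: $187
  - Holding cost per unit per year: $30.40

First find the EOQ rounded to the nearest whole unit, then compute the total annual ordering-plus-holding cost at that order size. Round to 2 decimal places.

2DS/H = 2·28,520·187/30.4 = 350,871.05
EOQ = √350,871.05 ≈ 592.34 → Q = 592 units
Orders/yr = 28,520/592 = 48.176; ordering cost = 48.176 × $187 = $9,008.85
Average inventory = 592/2 = 296; holding cost = 296 × $30.4 = $8,998.40
Total = $9,008.85 + $8,998.40 = $18,007.25

$18,007.25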